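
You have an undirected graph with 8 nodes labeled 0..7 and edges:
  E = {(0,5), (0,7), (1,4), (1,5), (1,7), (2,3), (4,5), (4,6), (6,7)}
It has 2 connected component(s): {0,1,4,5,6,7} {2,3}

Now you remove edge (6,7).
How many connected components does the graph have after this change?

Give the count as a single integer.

Initial component count: 2
Remove (6,7): not a bridge. Count unchanged: 2.
  After removal, components: {0,1,4,5,6,7} {2,3}
New component count: 2

Answer: 2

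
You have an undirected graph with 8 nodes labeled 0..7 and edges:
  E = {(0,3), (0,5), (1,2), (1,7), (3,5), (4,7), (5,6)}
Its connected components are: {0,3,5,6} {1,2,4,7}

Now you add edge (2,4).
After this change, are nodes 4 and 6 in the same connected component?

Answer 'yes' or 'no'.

Initial components: {0,3,5,6} {1,2,4,7}
Adding edge (2,4): both already in same component {1,2,4,7}. No change.
New components: {0,3,5,6} {1,2,4,7}
Are 4 and 6 in the same component? no

Answer: no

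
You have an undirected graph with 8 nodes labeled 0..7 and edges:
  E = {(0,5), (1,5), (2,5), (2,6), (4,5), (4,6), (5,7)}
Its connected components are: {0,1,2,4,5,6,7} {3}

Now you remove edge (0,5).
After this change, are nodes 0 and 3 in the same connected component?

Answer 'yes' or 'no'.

Initial components: {0,1,2,4,5,6,7} {3}
Removing edge (0,5): it was a bridge — component count 2 -> 3.
New components: {0} {1,2,4,5,6,7} {3}
Are 0 and 3 in the same component? no

Answer: no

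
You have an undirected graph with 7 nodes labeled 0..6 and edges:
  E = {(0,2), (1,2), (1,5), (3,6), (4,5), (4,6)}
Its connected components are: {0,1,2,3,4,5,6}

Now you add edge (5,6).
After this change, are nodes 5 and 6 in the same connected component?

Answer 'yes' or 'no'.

Initial components: {0,1,2,3,4,5,6}
Adding edge (5,6): both already in same component {0,1,2,3,4,5,6}. No change.
New components: {0,1,2,3,4,5,6}
Are 5 and 6 in the same component? yes

Answer: yes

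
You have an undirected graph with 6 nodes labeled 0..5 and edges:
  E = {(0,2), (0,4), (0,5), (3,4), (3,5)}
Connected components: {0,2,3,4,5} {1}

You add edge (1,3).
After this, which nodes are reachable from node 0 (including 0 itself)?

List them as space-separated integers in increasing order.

Answer: 0 1 2 3 4 5

Derivation:
Before: nodes reachable from 0: {0,2,3,4,5}
Adding (1,3): merges 0's component with another. Reachability grows.
After: nodes reachable from 0: {0,1,2,3,4,5}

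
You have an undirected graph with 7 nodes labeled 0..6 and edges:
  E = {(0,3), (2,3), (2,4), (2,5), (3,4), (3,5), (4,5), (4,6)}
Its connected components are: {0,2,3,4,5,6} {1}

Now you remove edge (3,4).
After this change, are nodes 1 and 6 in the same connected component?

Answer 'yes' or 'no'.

Initial components: {0,2,3,4,5,6} {1}
Removing edge (3,4): not a bridge — component count unchanged at 2.
New components: {0,2,3,4,5,6} {1}
Are 1 and 6 in the same component? no

Answer: no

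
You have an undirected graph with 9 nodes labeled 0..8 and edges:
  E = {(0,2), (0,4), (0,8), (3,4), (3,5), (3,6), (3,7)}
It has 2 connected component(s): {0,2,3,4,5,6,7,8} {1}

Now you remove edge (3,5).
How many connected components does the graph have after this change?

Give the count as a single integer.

Answer: 3

Derivation:
Initial component count: 2
Remove (3,5): it was a bridge. Count increases: 2 -> 3.
  After removal, components: {0,2,3,4,6,7,8} {1} {5}
New component count: 3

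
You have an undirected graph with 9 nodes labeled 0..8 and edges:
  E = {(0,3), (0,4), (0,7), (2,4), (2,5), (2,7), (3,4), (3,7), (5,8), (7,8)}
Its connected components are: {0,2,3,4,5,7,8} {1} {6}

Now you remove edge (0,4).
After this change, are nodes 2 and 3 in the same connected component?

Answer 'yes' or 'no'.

Answer: yes

Derivation:
Initial components: {0,2,3,4,5,7,8} {1} {6}
Removing edge (0,4): not a bridge — component count unchanged at 3.
New components: {0,2,3,4,5,7,8} {1} {6}
Are 2 and 3 in the same component? yes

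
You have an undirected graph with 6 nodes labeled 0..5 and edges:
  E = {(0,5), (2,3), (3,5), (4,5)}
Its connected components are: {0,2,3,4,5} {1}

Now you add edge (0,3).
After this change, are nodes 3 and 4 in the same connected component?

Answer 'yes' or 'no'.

Initial components: {0,2,3,4,5} {1}
Adding edge (0,3): both already in same component {0,2,3,4,5}. No change.
New components: {0,2,3,4,5} {1}
Are 3 and 4 in the same component? yes

Answer: yes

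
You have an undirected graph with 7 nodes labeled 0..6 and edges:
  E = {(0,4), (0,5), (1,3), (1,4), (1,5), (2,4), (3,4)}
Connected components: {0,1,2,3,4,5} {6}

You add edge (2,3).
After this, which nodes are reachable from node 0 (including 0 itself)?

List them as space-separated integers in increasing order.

Answer: 0 1 2 3 4 5

Derivation:
Before: nodes reachable from 0: {0,1,2,3,4,5}
Adding (2,3): both endpoints already in same component. Reachability from 0 unchanged.
After: nodes reachable from 0: {0,1,2,3,4,5}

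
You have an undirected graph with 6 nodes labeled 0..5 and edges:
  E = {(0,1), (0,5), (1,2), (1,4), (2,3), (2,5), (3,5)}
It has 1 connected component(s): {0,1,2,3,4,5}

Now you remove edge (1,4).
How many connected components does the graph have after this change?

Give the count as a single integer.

Answer: 2

Derivation:
Initial component count: 1
Remove (1,4): it was a bridge. Count increases: 1 -> 2.
  After removal, components: {0,1,2,3,5} {4}
New component count: 2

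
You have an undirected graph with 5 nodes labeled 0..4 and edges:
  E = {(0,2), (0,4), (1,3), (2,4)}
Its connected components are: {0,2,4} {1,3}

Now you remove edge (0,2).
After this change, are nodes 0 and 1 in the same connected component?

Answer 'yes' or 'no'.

Answer: no

Derivation:
Initial components: {0,2,4} {1,3}
Removing edge (0,2): not a bridge — component count unchanged at 2.
New components: {0,2,4} {1,3}
Are 0 and 1 in the same component? no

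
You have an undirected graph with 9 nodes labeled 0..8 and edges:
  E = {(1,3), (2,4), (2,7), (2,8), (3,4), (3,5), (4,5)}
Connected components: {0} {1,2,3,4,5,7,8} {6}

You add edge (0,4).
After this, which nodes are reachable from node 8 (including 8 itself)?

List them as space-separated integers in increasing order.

Answer: 0 1 2 3 4 5 7 8

Derivation:
Before: nodes reachable from 8: {1,2,3,4,5,7,8}
Adding (0,4): merges 8's component with another. Reachability grows.
After: nodes reachable from 8: {0,1,2,3,4,5,7,8}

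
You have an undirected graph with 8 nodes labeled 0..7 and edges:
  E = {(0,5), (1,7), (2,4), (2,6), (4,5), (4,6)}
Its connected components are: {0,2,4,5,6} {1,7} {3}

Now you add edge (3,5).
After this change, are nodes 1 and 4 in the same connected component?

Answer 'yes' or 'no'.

Answer: no

Derivation:
Initial components: {0,2,4,5,6} {1,7} {3}
Adding edge (3,5): merges {3} and {0,2,4,5,6}.
New components: {0,2,3,4,5,6} {1,7}
Are 1 and 4 in the same component? no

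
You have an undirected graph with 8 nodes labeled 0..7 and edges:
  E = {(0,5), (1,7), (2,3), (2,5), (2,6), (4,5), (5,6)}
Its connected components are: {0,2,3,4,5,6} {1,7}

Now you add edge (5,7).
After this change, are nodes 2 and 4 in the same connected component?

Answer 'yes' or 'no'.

Answer: yes

Derivation:
Initial components: {0,2,3,4,5,6} {1,7}
Adding edge (5,7): merges {0,2,3,4,5,6} and {1,7}.
New components: {0,1,2,3,4,5,6,7}
Are 2 and 4 in the same component? yes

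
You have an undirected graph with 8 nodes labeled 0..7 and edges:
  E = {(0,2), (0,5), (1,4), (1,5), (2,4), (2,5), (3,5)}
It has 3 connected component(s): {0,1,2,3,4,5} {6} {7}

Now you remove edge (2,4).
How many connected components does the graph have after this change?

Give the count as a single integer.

Answer: 3

Derivation:
Initial component count: 3
Remove (2,4): not a bridge. Count unchanged: 3.
  After removal, components: {0,1,2,3,4,5} {6} {7}
New component count: 3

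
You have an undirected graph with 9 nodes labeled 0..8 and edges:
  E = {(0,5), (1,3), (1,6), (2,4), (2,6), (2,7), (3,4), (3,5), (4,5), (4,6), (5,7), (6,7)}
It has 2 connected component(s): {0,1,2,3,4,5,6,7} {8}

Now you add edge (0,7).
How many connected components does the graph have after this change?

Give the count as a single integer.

Answer: 2

Derivation:
Initial component count: 2
Add (0,7): endpoints already in same component. Count unchanged: 2.
New component count: 2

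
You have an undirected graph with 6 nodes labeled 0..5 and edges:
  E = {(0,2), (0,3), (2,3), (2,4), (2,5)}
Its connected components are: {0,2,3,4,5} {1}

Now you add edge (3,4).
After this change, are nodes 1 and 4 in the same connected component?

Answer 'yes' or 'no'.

Answer: no

Derivation:
Initial components: {0,2,3,4,5} {1}
Adding edge (3,4): both already in same component {0,2,3,4,5}. No change.
New components: {0,2,3,4,5} {1}
Are 1 and 4 in the same component? no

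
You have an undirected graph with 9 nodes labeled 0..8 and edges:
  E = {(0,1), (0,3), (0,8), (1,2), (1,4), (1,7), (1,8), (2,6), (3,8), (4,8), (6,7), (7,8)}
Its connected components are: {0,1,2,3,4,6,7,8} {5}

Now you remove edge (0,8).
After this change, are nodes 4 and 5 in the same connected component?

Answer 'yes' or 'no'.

Initial components: {0,1,2,3,4,6,7,8} {5}
Removing edge (0,8): not a bridge — component count unchanged at 2.
New components: {0,1,2,3,4,6,7,8} {5}
Are 4 and 5 in the same component? no

Answer: no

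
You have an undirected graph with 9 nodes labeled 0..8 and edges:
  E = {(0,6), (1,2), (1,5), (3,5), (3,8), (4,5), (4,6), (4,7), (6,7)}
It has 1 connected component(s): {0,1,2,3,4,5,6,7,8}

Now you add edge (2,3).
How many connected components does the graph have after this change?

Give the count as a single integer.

Answer: 1

Derivation:
Initial component count: 1
Add (2,3): endpoints already in same component. Count unchanged: 1.
New component count: 1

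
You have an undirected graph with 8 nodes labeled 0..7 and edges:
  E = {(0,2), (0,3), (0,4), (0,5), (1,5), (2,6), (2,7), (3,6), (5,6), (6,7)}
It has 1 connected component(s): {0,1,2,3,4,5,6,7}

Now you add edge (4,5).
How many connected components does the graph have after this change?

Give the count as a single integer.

Answer: 1

Derivation:
Initial component count: 1
Add (4,5): endpoints already in same component. Count unchanged: 1.
New component count: 1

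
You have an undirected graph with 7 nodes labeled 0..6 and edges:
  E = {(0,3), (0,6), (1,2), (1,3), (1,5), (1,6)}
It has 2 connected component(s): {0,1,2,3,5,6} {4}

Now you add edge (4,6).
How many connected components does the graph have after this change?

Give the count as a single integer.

Initial component count: 2
Add (4,6): merges two components. Count decreases: 2 -> 1.
New component count: 1

Answer: 1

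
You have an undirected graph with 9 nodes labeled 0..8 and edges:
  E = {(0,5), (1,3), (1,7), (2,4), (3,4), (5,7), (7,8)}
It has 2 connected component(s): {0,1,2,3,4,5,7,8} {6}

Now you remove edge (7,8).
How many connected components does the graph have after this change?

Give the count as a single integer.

Answer: 3

Derivation:
Initial component count: 2
Remove (7,8): it was a bridge. Count increases: 2 -> 3.
  After removal, components: {0,1,2,3,4,5,7} {6} {8}
New component count: 3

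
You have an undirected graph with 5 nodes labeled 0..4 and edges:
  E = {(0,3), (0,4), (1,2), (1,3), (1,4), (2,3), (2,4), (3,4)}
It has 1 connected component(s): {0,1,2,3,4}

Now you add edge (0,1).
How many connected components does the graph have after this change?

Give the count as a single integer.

Initial component count: 1
Add (0,1): endpoints already in same component. Count unchanged: 1.
New component count: 1

Answer: 1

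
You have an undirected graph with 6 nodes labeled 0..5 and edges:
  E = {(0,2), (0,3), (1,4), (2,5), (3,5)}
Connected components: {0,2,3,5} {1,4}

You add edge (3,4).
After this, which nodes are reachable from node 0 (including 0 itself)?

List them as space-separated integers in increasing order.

Answer: 0 1 2 3 4 5

Derivation:
Before: nodes reachable from 0: {0,2,3,5}
Adding (3,4): merges 0's component with another. Reachability grows.
After: nodes reachable from 0: {0,1,2,3,4,5}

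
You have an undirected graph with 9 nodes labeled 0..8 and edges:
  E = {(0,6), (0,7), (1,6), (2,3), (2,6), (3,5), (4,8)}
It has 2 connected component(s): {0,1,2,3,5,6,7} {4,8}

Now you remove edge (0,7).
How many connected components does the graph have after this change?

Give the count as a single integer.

Answer: 3

Derivation:
Initial component count: 2
Remove (0,7): it was a bridge. Count increases: 2 -> 3.
  After removal, components: {0,1,2,3,5,6} {4,8} {7}
New component count: 3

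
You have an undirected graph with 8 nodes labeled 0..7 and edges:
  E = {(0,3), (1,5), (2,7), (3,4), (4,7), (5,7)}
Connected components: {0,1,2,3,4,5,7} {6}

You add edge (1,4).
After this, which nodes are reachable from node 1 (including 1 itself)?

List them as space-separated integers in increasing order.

Before: nodes reachable from 1: {0,1,2,3,4,5,7}
Adding (1,4): both endpoints already in same component. Reachability from 1 unchanged.
After: nodes reachable from 1: {0,1,2,3,4,5,7}

Answer: 0 1 2 3 4 5 7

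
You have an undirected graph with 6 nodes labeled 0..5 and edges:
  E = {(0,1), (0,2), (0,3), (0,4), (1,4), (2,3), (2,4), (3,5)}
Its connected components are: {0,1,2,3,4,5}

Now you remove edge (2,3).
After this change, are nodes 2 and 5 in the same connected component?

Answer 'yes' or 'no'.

Initial components: {0,1,2,3,4,5}
Removing edge (2,3): not a bridge — component count unchanged at 1.
New components: {0,1,2,3,4,5}
Are 2 and 5 in the same component? yes

Answer: yes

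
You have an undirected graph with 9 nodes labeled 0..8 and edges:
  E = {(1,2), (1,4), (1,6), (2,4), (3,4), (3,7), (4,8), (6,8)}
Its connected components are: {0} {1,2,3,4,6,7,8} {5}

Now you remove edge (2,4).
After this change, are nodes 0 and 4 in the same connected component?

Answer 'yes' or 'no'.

Initial components: {0} {1,2,3,4,6,7,8} {5}
Removing edge (2,4): not a bridge — component count unchanged at 3.
New components: {0} {1,2,3,4,6,7,8} {5}
Are 0 and 4 in the same component? no

Answer: no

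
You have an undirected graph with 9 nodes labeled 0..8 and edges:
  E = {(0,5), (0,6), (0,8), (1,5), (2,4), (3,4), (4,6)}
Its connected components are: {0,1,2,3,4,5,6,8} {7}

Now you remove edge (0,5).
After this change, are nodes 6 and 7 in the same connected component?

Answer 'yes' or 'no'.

Answer: no

Derivation:
Initial components: {0,1,2,3,4,5,6,8} {7}
Removing edge (0,5): it was a bridge — component count 2 -> 3.
New components: {0,2,3,4,6,8} {1,5} {7}
Are 6 and 7 in the same component? no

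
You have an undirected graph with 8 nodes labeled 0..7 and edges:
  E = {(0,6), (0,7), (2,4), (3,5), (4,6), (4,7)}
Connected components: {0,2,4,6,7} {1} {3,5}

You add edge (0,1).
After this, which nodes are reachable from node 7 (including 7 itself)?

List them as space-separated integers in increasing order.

Before: nodes reachable from 7: {0,2,4,6,7}
Adding (0,1): merges 7's component with another. Reachability grows.
After: nodes reachable from 7: {0,1,2,4,6,7}

Answer: 0 1 2 4 6 7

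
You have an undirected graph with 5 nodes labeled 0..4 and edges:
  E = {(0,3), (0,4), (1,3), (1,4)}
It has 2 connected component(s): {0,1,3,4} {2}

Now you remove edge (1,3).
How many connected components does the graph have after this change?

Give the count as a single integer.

Initial component count: 2
Remove (1,3): not a bridge. Count unchanged: 2.
  After removal, components: {0,1,3,4} {2}
New component count: 2

Answer: 2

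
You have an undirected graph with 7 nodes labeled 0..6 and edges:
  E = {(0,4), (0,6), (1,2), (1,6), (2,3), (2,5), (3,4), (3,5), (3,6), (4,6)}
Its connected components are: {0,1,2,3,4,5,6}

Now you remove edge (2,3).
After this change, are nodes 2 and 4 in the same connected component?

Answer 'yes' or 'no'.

Answer: yes

Derivation:
Initial components: {0,1,2,3,4,5,6}
Removing edge (2,3): not a bridge — component count unchanged at 1.
New components: {0,1,2,3,4,5,6}
Are 2 and 4 in the same component? yes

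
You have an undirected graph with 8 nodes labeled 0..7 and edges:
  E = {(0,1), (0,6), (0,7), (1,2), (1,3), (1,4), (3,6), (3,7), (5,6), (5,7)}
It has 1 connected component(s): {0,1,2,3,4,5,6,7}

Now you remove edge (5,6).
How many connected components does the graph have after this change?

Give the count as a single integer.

Answer: 1

Derivation:
Initial component count: 1
Remove (5,6): not a bridge. Count unchanged: 1.
  After removal, components: {0,1,2,3,4,5,6,7}
New component count: 1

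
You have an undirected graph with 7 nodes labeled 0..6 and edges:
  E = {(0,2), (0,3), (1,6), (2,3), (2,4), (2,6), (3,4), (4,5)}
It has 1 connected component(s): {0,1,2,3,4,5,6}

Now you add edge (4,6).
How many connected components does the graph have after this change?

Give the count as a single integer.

Answer: 1

Derivation:
Initial component count: 1
Add (4,6): endpoints already in same component. Count unchanged: 1.
New component count: 1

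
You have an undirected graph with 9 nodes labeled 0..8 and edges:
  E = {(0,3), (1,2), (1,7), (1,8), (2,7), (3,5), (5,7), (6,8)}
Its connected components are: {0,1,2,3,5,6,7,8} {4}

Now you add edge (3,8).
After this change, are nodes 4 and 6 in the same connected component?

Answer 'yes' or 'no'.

Answer: no

Derivation:
Initial components: {0,1,2,3,5,6,7,8} {4}
Adding edge (3,8): both already in same component {0,1,2,3,5,6,7,8}. No change.
New components: {0,1,2,3,5,6,7,8} {4}
Are 4 and 6 in the same component? no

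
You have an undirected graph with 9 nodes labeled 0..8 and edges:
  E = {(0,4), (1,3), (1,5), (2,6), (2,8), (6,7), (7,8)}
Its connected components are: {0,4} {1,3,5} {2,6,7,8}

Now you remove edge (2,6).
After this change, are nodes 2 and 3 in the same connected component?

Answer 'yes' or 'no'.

Answer: no

Derivation:
Initial components: {0,4} {1,3,5} {2,6,7,8}
Removing edge (2,6): not a bridge — component count unchanged at 3.
New components: {0,4} {1,3,5} {2,6,7,8}
Are 2 and 3 in the same component? no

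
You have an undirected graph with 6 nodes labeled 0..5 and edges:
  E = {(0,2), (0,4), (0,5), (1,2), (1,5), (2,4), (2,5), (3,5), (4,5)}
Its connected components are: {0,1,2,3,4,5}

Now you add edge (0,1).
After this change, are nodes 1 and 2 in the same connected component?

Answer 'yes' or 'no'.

Initial components: {0,1,2,3,4,5}
Adding edge (0,1): both already in same component {0,1,2,3,4,5}. No change.
New components: {0,1,2,3,4,5}
Are 1 and 2 in the same component? yes

Answer: yes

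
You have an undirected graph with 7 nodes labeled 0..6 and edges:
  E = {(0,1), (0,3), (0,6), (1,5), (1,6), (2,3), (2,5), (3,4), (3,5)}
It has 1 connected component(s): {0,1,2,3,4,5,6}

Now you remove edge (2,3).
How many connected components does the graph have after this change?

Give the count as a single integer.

Initial component count: 1
Remove (2,3): not a bridge. Count unchanged: 1.
  After removal, components: {0,1,2,3,4,5,6}
New component count: 1

Answer: 1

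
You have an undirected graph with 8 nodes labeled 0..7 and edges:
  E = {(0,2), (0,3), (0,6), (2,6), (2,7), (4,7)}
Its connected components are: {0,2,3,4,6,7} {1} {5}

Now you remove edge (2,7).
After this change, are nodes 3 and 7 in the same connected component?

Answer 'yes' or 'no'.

Initial components: {0,2,3,4,6,7} {1} {5}
Removing edge (2,7): it was a bridge — component count 3 -> 4.
New components: {0,2,3,6} {1} {4,7} {5}
Are 3 and 7 in the same component? no

Answer: no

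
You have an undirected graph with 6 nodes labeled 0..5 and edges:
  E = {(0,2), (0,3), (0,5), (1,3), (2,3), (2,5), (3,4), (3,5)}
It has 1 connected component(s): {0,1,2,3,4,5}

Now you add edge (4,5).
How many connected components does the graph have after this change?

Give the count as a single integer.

Answer: 1

Derivation:
Initial component count: 1
Add (4,5): endpoints already in same component. Count unchanged: 1.
New component count: 1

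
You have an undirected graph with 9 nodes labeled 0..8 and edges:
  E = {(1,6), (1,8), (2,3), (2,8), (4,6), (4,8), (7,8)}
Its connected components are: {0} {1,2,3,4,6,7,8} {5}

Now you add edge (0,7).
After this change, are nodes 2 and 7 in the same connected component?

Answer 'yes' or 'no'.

Initial components: {0} {1,2,3,4,6,7,8} {5}
Adding edge (0,7): merges {0} and {1,2,3,4,6,7,8}.
New components: {0,1,2,3,4,6,7,8} {5}
Are 2 and 7 in the same component? yes

Answer: yes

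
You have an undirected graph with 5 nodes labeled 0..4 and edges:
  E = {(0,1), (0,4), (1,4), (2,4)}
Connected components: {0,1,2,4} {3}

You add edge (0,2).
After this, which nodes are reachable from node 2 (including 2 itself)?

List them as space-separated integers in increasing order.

Answer: 0 1 2 4

Derivation:
Before: nodes reachable from 2: {0,1,2,4}
Adding (0,2): both endpoints already in same component. Reachability from 2 unchanged.
After: nodes reachable from 2: {0,1,2,4}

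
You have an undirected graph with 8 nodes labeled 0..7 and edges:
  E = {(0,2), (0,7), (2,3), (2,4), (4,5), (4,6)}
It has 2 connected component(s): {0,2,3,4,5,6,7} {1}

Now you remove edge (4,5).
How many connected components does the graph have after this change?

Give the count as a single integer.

Answer: 3

Derivation:
Initial component count: 2
Remove (4,5): it was a bridge. Count increases: 2 -> 3.
  After removal, components: {0,2,3,4,6,7} {1} {5}
New component count: 3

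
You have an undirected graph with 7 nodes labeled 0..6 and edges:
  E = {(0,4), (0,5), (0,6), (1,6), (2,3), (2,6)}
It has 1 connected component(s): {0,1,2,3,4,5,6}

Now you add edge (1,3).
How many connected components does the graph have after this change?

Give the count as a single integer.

Answer: 1

Derivation:
Initial component count: 1
Add (1,3): endpoints already in same component. Count unchanged: 1.
New component count: 1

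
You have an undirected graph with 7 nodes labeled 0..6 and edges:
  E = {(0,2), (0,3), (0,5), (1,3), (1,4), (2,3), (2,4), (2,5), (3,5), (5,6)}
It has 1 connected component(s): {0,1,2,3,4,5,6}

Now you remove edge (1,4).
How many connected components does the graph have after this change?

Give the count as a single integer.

Answer: 1

Derivation:
Initial component count: 1
Remove (1,4): not a bridge. Count unchanged: 1.
  After removal, components: {0,1,2,3,4,5,6}
New component count: 1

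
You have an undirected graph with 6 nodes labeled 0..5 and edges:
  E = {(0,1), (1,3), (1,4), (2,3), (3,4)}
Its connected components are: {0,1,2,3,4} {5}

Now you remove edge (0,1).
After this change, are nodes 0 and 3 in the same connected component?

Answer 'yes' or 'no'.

Answer: no

Derivation:
Initial components: {0,1,2,3,4} {5}
Removing edge (0,1): it was a bridge — component count 2 -> 3.
New components: {0} {1,2,3,4} {5}
Are 0 and 3 in the same component? no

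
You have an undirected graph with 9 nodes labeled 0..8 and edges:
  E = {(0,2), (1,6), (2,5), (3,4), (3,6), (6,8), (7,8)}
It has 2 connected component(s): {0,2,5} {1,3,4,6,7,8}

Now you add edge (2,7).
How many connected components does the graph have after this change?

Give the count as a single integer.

Answer: 1

Derivation:
Initial component count: 2
Add (2,7): merges two components. Count decreases: 2 -> 1.
New component count: 1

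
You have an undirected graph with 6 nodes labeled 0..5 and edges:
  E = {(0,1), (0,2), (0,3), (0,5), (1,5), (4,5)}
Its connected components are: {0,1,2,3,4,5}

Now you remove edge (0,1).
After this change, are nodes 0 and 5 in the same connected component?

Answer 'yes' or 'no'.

Initial components: {0,1,2,3,4,5}
Removing edge (0,1): not a bridge — component count unchanged at 1.
New components: {0,1,2,3,4,5}
Are 0 and 5 in the same component? yes

Answer: yes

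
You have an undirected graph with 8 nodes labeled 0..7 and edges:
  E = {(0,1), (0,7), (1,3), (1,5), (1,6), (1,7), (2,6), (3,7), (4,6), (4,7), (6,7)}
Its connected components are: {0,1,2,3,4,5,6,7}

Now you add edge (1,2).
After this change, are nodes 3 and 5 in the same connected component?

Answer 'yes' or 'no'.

Answer: yes

Derivation:
Initial components: {0,1,2,3,4,5,6,7}
Adding edge (1,2): both already in same component {0,1,2,3,4,5,6,7}. No change.
New components: {0,1,2,3,4,5,6,7}
Are 3 and 5 in the same component? yes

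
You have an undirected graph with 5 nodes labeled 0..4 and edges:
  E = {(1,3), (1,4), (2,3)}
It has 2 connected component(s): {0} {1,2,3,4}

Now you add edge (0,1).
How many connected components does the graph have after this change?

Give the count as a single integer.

Answer: 1

Derivation:
Initial component count: 2
Add (0,1): merges two components. Count decreases: 2 -> 1.
New component count: 1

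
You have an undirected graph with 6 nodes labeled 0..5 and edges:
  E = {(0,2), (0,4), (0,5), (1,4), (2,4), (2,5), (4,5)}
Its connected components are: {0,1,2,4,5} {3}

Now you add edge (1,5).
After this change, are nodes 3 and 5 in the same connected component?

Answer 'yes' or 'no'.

Initial components: {0,1,2,4,5} {3}
Adding edge (1,5): both already in same component {0,1,2,4,5}. No change.
New components: {0,1,2,4,5} {3}
Are 3 and 5 in the same component? no

Answer: no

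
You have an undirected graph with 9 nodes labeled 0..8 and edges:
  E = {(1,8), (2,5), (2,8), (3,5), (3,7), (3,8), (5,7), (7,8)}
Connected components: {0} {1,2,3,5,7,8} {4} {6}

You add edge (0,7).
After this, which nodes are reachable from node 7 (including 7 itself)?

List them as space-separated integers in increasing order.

Answer: 0 1 2 3 5 7 8

Derivation:
Before: nodes reachable from 7: {1,2,3,5,7,8}
Adding (0,7): merges 7's component with another. Reachability grows.
After: nodes reachable from 7: {0,1,2,3,5,7,8}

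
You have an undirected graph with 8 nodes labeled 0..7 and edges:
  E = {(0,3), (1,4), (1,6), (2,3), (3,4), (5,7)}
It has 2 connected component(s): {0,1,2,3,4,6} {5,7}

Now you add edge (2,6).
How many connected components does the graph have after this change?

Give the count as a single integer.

Initial component count: 2
Add (2,6): endpoints already in same component. Count unchanged: 2.
New component count: 2

Answer: 2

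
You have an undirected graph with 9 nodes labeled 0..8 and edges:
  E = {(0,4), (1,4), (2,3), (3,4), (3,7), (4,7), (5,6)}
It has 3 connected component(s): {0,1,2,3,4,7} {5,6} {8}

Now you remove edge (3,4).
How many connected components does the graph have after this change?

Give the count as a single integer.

Answer: 3

Derivation:
Initial component count: 3
Remove (3,4): not a bridge. Count unchanged: 3.
  After removal, components: {0,1,2,3,4,7} {5,6} {8}
New component count: 3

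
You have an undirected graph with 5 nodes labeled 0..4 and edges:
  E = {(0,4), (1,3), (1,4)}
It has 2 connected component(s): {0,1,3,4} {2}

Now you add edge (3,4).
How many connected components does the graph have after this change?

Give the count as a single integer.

Answer: 2

Derivation:
Initial component count: 2
Add (3,4): endpoints already in same component. Count unchanged: 2.
New component count: 2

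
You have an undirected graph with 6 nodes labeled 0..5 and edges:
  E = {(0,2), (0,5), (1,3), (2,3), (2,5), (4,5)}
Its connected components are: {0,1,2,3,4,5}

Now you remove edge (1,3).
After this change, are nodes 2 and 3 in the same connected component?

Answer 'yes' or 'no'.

Initial components: {0,1,2,3,4,5}
Removing edge (1,3): it was a bridge — component count 1 -> 2.
New components: {0,2,3,4,5} {1}
Are 2 and 3 in the same component? yes

Answer: yes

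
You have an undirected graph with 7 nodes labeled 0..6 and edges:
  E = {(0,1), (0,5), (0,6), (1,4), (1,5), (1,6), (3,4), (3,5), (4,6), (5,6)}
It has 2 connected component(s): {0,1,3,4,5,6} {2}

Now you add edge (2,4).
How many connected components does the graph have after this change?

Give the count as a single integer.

Initial component count: 2
Add (2,4): merges two components. Count decreases: 2 -> 1.
New component count: 1

Answer: 1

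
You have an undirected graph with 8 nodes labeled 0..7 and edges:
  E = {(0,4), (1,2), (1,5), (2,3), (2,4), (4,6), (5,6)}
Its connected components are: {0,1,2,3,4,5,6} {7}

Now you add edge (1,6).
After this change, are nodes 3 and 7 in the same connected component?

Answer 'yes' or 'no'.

Answer: no

Derivation:
Initial components: {0,1,2,3,4,5,6} {7}
Adding edge (1,6): both already in same component {0,1,2,3,4,5,6}. No change.
New components: {0,1,2,3,4,5,6} {7}
Are 3 and 7 in the same component? no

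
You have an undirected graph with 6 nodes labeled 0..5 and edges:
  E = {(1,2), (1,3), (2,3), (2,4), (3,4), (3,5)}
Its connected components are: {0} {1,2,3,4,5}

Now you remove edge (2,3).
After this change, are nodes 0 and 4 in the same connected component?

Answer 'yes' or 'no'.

Initial components: {0} {1,2,3,4,5}
Removing edge (2,3): not a bridge — component count unchanged at 2.
New components: {0} {1,2,3,4,5}
Are 0 and 4 in the same component? no

Answer: no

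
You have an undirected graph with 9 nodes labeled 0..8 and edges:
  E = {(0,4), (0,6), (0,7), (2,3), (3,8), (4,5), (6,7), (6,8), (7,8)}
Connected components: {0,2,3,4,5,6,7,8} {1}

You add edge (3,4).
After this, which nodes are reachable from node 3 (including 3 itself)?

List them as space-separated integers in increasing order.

Answer: 0 2 3 4 5 6 7 8

Derivation:
Before: nodes reachable from 3: {0,2,3,4,5,6,7,8}
Adding (3,4): both endpoints already in same component. Reachability from 3 unchanged.
After: nodes reachable from 3: {0,2,3,4,5,6,7,8}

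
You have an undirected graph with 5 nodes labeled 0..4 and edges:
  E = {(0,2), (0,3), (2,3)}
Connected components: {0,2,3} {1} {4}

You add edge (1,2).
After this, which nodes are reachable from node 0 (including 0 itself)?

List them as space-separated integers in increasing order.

Before: nodes reachable from 0: {0,2,3}
Adding (1,2): merges 0's component with another. Reachability grows.
After: nodes reachable from 0: {0,1,2,3}

Answer: 0 1 2 3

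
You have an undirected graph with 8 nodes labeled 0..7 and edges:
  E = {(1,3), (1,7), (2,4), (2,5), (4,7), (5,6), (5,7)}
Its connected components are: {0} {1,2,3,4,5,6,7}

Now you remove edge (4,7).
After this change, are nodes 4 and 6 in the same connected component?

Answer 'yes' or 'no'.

Initial components: {0} {1,2,3,4,5,6,7}
Removing edge (4,7): not a bridge — component count unchanged at 2.
New components: {0} {1,2,3,4,5,6,7}
Are 4 and 6 in the same component? yes

Answer: yes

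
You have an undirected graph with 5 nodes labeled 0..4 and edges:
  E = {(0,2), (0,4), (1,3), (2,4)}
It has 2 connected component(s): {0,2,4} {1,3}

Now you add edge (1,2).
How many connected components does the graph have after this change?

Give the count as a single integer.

Initial component count: 2
Add (1,2): merges two components. Count decreases: 2 -> 1.
New component count: 1

Answer: 1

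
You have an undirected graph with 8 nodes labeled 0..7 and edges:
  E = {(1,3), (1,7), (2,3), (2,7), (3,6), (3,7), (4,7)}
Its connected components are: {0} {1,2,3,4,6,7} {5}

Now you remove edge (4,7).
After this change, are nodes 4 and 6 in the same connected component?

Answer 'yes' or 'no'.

Answer: no

Derivation:
Initial components: {0} {1,2,3,4,6,7} {5}
Removing edge (4,7): it was a bridge — component count 3 -> 4.
New components: {0} {1,2,3,6,7} {4} {5}
Are 4 and 6 in the same component? no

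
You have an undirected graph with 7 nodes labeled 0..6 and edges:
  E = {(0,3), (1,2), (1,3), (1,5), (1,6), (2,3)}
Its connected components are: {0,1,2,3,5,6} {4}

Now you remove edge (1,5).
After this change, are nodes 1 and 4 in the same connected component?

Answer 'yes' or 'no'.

Initial components: {0,1,2,3,5,6} {4}
Removing edge (1,5): it was a bridge — component count 2 -> 3.
New components: {0,1,2,3,6} {4} {5}
Are 1 and 4 in the same component? no

Answer: no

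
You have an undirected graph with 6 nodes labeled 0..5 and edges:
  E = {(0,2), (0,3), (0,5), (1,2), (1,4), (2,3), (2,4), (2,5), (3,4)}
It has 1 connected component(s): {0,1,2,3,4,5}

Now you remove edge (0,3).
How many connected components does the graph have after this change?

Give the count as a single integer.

Initial component count: 1
Remove (0,3): not a bridge. Count unchanged: 1.
  After removal, components: {0,1,2,3,4,5}
New component count: 1

Answer: 1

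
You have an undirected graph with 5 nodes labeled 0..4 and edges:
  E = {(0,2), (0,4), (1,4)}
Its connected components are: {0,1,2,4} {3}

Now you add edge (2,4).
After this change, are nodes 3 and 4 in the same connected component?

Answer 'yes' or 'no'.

Answer: no

Derivation:
Initial components: {0,1,2,4} {3}
Adding edge (2,4): both already in same component {0,1,2,4}. No change.
New components: {0,1,2,4} {3}
Are 3 and 4 in the same component? no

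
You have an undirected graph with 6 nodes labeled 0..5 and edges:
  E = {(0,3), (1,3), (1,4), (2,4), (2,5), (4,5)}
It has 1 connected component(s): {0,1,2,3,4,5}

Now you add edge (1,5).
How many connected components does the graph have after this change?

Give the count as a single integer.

Answer: 1

Derivation:
Initial component count: 1
Add (1,5): endpoints already in same component. Count unchanged: 1.
New component count: 1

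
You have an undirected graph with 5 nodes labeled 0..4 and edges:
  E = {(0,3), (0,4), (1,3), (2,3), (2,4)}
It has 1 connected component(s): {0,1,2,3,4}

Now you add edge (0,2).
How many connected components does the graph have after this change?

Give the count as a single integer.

Answer: 1

Derivation:
Initial component count: 1
Add (0,2): endpoints already in same component. Count unchanged: 1.
New component count: 1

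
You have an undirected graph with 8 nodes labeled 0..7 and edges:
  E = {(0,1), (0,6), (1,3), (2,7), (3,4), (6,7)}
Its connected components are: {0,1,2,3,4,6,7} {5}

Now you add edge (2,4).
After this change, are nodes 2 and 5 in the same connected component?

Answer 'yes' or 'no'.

Initial components: {0,1,2,3,4,6,7} {5}
Adding edge (2,4): both already in same component {0,1,2,3,4,6,7}. No change.
New components: {0,1,2,3,4,6,7} {5}
Are 2 and 5 in the same component? no

Answer: no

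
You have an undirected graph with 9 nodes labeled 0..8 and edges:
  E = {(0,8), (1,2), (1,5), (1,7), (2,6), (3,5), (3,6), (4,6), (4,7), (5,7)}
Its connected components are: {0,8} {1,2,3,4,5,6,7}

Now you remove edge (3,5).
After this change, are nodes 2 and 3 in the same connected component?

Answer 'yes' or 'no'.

Answer: yes

Derivation:
Initial components: {0,8} {1,2,3,4,5,6,7}
Removing edge (3,5): not a bridge — component count unchanged at 2.
New components: {0,8} {1,2,3,4,5,6,7}
Are 2 and 3 in the same component? yes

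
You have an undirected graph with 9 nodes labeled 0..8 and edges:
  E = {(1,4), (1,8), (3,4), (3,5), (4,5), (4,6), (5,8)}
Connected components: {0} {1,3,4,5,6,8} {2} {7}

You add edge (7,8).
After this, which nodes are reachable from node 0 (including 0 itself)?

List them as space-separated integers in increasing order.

Before: nodes reachable from 0: {0}
Adding (7,8): merges two components, but neither contains 0. Reachability from 0 unchanged.
After: nodes reachable from 0: {0}

Answer: 0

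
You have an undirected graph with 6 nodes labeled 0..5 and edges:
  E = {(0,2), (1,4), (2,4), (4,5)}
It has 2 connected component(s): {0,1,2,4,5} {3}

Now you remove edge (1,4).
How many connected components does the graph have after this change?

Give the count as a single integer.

Initial component count: 2
Remove (1,4): it was a bridge. Count increases: 2 -> 3.
  After removal, components: {0,2,4,5} {1} {3}
New component count: 3

Answer: 3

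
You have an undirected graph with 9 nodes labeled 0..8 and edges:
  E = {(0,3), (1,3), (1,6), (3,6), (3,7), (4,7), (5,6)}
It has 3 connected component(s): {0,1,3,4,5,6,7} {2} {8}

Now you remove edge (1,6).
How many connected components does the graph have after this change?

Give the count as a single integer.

Initial component count: 3
Remove (1,6): not a bridge. Count unchanged: 3.
  After removal, components: {0,1,3,4,5,6,7} {2} {8}
New component count: 3

Answer: 3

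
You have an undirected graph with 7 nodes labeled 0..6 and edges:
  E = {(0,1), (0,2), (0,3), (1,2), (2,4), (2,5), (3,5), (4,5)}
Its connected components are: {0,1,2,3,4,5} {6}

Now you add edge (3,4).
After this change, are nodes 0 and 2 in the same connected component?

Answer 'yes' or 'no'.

Initial components: {0,1,2,3,4,5} {6}
Adding edge (3,4): both already in same component {0,1,2,3,4,5}. No change.
New components: {0,1,2,3,4,5} {6}
Are 0 and 2 in the same component? yes

Answer: yes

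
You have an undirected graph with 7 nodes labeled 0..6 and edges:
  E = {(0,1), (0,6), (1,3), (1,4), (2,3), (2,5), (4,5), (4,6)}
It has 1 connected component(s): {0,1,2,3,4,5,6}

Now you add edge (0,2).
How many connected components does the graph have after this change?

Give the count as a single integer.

Initial component count: 1
Add (0,2): endpoints already in same component. Count unchanged: 1.
New component count: 1

Answer: 1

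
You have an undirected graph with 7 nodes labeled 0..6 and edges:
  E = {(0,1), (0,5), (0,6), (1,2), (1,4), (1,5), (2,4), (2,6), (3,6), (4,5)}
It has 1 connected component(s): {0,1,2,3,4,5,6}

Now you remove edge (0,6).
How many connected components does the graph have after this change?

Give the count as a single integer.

Answer: 1

Derivation:
Initial component count: 1
Remove (0,6): not a bridge. Count unchanged: 1.
  After removal, components: {0,1,2,3,4,5,6}
New component count: 1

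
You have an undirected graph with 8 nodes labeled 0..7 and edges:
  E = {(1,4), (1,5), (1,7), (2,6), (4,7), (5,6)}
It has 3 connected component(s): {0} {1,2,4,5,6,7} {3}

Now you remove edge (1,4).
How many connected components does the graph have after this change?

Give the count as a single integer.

Initial component count: 3
Remove (1,4): not a bridge. Count unchanged: 3.
  After removal, components: {0} {1,2,4,5,6,7} {3}
New component count: 3

Answer: 3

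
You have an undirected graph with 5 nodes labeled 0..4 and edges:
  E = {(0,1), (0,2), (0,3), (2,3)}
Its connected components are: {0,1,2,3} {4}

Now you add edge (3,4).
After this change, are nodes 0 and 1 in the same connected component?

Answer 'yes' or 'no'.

Initial components: {0,1,2,3} {4}
Adding edge (3,4): merges {0,1,2,3} and {4}.
New components: {0,1,2,3,4}
Are 0 and 1 in the same component? yes

Answer: yes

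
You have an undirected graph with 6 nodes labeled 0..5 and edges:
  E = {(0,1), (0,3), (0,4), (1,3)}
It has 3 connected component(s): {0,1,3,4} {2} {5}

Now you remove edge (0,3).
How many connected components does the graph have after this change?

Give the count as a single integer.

Initial component count: 3
Remove (0,3): not a bridge. Count unchanged: 3.
  After removal, components: {0,1,3,4} {2} {5}
New component count: 3

Answer: 3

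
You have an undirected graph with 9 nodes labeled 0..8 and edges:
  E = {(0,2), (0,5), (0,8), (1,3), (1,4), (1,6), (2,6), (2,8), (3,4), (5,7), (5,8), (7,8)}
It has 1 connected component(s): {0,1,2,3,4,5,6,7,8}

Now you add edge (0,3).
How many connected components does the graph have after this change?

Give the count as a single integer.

Initial component count: 1
Add (0,3): endpoints already in same component. Count unchanged: 1.
New component count: 1

Answer: 1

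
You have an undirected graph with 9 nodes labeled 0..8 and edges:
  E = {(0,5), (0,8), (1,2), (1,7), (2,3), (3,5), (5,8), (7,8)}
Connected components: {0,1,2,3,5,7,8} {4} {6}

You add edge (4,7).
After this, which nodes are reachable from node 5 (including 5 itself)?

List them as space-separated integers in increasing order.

Before: nodes reachable from 5: {0,1,2,3,5,7,8}
Adding (4,7): merges 5's component with another. Reachability grows.
After: nodes reachable from 5: {0,1,2,3,4,5,7,8}

Answer: 0 1 2 3 4 5 7 8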